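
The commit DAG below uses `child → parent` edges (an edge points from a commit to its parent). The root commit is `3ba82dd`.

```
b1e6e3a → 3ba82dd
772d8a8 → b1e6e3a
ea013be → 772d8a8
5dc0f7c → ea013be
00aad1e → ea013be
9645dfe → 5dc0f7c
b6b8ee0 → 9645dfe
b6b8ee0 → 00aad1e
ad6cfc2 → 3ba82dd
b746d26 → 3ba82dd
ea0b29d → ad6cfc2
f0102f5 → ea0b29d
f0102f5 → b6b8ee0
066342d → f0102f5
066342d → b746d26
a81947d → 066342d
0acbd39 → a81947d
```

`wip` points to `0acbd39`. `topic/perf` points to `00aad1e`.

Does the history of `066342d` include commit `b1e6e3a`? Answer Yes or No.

Ancestors of 066342d (commits reachable by following parents): {00aad1e, 066342d, 3ba82dd, 5dc0f7c, 772d8a8, 9645dfe, ad6cfc2, b1e6e3a, b6b8ee0, b746d26, ea013be, ea0b29d, f0102f5}.
b1e6e3a is in that set, so it is an ancestor of 066342d.

Yes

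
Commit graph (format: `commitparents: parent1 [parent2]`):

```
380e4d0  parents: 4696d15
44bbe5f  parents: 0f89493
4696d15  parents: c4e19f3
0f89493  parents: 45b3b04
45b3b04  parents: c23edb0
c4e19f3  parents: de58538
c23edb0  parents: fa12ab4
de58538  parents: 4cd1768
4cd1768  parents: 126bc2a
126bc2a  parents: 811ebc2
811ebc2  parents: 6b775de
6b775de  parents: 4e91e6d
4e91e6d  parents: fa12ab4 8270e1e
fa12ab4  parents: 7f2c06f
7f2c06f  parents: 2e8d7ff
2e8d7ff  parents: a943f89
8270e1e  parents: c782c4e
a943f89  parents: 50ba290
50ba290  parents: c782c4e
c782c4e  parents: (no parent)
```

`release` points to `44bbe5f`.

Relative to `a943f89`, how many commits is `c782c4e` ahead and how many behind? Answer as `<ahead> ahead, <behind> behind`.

0 ahead, 2 behind

Reachable from c782c4e: {c782c4e}.
Reachable from a943f89: {50ba290, a943f89, c782c4e}.
Only in c782c4e's history (ahead): {} — 0.
Only in a943f89's history (behind): {50ba290, a943f89} — 2.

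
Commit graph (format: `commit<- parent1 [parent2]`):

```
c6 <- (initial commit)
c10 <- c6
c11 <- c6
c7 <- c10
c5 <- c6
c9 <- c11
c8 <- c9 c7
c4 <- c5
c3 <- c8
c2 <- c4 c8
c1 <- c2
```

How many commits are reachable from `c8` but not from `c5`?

Reachable from c8: {c10, c11, c6, c7, c8, c9}.
Reachable from c5: {c5, c6}.
In c8's history but not c5's: {c10, c11, c7, c8, c9} — 5 commits.

5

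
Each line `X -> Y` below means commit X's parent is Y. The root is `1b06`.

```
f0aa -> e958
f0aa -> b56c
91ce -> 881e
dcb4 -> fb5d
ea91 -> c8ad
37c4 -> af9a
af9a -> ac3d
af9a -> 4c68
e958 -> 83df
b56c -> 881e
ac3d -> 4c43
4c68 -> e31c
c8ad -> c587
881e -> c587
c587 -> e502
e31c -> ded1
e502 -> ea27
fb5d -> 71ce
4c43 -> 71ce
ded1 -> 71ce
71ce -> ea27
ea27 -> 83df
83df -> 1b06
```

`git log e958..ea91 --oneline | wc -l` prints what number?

Reachable from ea91: {1b06, 83df, c587, c8ad, e502, ea27, ea91}.
Reachable from e958: {1b06, 83df, e958}.
In ea91's history but not e958's: {c587, c8ad, e502, ea27, ea91} — 5 commits.

5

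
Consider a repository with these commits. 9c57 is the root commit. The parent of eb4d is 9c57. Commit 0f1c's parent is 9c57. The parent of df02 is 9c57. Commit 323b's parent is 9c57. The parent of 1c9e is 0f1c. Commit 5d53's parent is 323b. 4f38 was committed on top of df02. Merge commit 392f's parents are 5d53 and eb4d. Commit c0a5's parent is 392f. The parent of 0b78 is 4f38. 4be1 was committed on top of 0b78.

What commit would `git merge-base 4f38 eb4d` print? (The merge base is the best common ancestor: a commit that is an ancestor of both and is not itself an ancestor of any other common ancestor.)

9c57

Ancestors of 4f38: {4f38, 9c57, df02}.
Ancestors of eb4d: {9c57, eb4d}.
Common ancestors: {9c57}.
The only common ancestor is 9c57, so it is the merge base.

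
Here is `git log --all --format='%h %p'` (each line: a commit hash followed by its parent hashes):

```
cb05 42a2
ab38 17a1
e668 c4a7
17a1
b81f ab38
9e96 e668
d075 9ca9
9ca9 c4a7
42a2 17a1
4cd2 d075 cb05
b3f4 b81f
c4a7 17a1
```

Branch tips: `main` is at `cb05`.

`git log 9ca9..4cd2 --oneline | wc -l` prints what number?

4

Reachable from 4cd2: {17a1, 42a2, 4cd2, 9ca9, c4a7, cb05, d075}.
Reachable from 9ca9: {17a1, 9ca9, c4a7}.
In 4cd2's history but not 9ca9's: {42a2, 4cd2, cb05, d075} — 4 commits.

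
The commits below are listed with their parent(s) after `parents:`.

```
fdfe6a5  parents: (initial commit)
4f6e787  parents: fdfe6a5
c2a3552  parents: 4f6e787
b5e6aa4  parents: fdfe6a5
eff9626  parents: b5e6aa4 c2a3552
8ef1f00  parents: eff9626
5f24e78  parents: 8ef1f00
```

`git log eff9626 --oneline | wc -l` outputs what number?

Walking parent pointers from eff9626: reachable set = {4f6e787, b5e6aa4, c2a3552, eff9626, fdfe6a5}.
That is 5 commits.

5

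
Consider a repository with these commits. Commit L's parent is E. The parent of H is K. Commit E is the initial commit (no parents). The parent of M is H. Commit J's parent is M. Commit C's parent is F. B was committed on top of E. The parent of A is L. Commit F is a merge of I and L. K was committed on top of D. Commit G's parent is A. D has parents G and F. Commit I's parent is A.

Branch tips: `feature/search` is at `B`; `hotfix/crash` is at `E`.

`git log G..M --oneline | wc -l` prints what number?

6

Reachable from M: {A, D, E, F, G, H, I, K, L, M}.
Reachable from G: {A, E, G, L}.
In M's history but not G's: {D, F, H, I, K, M} — 6 commits.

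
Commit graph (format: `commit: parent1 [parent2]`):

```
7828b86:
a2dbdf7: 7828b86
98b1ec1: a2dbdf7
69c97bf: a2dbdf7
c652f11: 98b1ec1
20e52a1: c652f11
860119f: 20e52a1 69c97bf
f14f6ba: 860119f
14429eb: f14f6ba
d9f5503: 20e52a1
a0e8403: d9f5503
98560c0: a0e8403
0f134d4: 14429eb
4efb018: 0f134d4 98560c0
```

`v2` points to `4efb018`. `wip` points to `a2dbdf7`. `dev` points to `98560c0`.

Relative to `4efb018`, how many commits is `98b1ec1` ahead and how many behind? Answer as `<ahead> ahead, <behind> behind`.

0 ahead, 11 behind

Reachable from 98b1ec1: {7828b86, 98b1ec1, a2dbdf7}.
Reachable from 4efb018: {0f134d4, 14429eb, 20e52a1, 4efb018, 69c97bf, 7828b86, 860119f, 98560c0, 98b1ec1, a0e8403, a2dbdf7, c652f11, d9f5503, f14f6ba}.
Only in 98b1ec1's history (ahead): {} — 0.
Only in 4efb018's history (behind): {0f134d4, 14429eb, 20e52a1, 4efb018, 69c97bf, 860119f, 98560c0, a0e8403, c652f11, d9f5503, f14f6ba} — 11.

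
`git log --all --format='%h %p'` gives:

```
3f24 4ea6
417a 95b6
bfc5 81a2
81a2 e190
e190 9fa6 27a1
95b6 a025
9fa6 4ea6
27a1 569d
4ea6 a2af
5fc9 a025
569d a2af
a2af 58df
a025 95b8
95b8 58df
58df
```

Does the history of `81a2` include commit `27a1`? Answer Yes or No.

Ancestors of 81a2 (commits reachable by following parents): {27a1, 4ea6, 569d, 58df, 81a2, 9fa6, a2af, e190}.
27a1 is in that set, so it is an ancestor of 81a2.

Yes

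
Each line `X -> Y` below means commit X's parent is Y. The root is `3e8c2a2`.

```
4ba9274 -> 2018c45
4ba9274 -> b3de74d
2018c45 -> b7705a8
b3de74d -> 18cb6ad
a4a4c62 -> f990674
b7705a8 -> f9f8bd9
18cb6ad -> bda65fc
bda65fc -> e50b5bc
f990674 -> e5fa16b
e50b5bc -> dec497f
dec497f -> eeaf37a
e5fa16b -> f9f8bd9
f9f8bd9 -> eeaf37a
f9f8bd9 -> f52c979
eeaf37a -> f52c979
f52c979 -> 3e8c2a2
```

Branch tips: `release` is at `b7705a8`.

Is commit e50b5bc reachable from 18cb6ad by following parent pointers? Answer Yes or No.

Ancestors of 18cb6ad (commits reachable by following parents): {18cb6ad, 3e8c2a2, bda65fc, dec497f, e50b5bc, eeaf37a, f52c979}.
e50b5bc is in that set, so it is an ancestor of 18cb6ad.

Yes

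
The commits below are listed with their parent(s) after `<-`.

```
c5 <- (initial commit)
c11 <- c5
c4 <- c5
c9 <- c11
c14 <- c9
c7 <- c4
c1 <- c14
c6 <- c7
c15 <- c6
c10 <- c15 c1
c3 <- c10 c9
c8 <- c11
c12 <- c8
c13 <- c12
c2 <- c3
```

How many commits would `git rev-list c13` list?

Walking parent pointers from c13: reachable set = {c11, c12, c13, c5, c8}.
That is 5 commits.

5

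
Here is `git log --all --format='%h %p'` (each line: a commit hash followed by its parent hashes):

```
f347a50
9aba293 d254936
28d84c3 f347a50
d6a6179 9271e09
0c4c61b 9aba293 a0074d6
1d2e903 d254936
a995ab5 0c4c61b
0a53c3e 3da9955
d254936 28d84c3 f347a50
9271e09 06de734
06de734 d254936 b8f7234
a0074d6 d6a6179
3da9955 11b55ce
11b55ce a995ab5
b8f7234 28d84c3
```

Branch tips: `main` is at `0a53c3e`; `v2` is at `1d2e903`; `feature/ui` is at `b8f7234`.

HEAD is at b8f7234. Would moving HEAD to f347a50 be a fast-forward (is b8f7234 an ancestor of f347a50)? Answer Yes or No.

No

A fast-forward from b8f7234 to f347a50 is possible iff b8f7234 is an ancestor of f347a50.
Ancestors of f347a50: {f347a50}.
b8f7234 is not among them, so fast-forward is not possible.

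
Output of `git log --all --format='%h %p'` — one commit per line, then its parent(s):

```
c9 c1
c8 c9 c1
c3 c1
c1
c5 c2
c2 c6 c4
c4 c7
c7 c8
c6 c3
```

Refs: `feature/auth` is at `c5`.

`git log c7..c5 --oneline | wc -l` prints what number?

5

Reachable from c5: {c1, c2, c3, c4, c5, c6, c7, c8, c9}.
Reachable from c7: {c1, c7, c8, c9}.
In c5's history but not c7's: {c2, c3, c4, c5, c6} — 5 commits.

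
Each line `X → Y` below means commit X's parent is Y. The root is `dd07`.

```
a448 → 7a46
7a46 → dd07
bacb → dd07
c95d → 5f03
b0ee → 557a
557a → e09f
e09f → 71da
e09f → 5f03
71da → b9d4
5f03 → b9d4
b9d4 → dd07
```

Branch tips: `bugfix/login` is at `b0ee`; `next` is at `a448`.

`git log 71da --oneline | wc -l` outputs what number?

3

Walking parent pointers from 71da: reachable set = {71da, b9d4, dd07}.
That is 3 commits.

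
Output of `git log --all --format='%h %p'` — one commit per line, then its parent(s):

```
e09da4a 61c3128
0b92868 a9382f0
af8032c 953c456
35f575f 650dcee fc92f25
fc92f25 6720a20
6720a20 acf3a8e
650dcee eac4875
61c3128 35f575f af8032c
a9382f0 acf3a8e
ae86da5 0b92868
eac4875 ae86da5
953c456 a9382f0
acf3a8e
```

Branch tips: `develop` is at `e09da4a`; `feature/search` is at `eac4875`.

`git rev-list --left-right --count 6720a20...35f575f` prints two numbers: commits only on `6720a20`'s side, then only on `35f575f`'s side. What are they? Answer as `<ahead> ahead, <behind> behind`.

Reachable from 6720a20: {6720a20, acf3a8e}.
Reachable from 35f575f: {0b92868, 35f575f, 650dcee, 6720a20, a9382f0, acf3a8e, ae86da5, eac4875, fc92f25}.
Only in 6720a20's history (ahead): {} — 0.
Only in 35f575f's history (behind): {0b92868, 35f575f, 650dcee, a9382f0, ae86da5, eac4875, fc92f25} — 7.

0 ahead, 7 behind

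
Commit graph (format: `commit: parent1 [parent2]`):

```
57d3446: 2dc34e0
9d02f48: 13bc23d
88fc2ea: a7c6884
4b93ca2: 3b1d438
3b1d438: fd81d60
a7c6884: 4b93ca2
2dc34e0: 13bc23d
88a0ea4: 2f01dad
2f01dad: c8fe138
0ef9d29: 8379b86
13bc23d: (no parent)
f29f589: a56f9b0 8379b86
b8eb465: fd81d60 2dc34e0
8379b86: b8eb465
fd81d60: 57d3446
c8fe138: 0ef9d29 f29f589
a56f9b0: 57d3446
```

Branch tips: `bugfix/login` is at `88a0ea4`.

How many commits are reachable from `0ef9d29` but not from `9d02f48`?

6

Reachable from 0ef9d29: {0ef9d29, 13bc23d, 2dc34e0, 57d3446, 8379b86, b8eb465, fd81d60}.
Reachable from 9d02f48: {13bc23d, 9d02f48}.
In 0ef9d29's history but not 9d02f48's: {0ef9d29, 2dc34e0, 57d3446, 8379b86, b8eb465, fd81d60} — 6 commits.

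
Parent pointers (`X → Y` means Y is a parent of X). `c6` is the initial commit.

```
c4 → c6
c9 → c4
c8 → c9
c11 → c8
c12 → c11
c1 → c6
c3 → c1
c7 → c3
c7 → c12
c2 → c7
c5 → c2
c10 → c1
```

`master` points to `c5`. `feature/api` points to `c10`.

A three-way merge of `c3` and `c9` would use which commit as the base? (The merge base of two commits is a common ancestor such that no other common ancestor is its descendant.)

c6

Ancestors of c3: {c1, c3, c6}.
Ancestors of c9: {c4, c6, c9}.
Common ancestors: {c6}.
The only common ancestor is c6, so it is the merge base.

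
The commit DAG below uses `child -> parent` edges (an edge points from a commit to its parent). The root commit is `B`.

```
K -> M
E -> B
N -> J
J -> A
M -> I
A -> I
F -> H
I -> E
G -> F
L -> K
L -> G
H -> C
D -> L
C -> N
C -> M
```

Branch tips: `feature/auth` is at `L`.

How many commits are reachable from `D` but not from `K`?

Reachable from D: {A, B, C, D, E, F, G, H, I, J, K, L, M, N}.
Reachable from K: {B, E, I, K, M}.
In D's history but not K's: {A, C, D, F, G, H, J, L, N} — 9 commits.

9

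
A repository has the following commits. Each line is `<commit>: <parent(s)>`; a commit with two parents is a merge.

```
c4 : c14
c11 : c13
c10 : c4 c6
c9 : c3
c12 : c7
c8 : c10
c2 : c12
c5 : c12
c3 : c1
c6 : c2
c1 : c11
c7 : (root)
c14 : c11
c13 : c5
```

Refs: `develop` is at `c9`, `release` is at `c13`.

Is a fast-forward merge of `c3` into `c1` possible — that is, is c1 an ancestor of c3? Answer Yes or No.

A fast-forward from c1 to c3 is possible iff c1 is an ancestor of c3.
Ancestors of c3: {c1, c11, c12, c13, c3, c5, c7}.
c1 is among them, so fast-forward is possible.

Yes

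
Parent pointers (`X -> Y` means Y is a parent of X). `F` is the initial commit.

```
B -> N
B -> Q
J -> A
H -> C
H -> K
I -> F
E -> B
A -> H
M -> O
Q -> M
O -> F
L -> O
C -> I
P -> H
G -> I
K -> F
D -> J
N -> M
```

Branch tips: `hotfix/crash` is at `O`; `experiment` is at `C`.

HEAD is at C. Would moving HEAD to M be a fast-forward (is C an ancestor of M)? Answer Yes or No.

A fast-forward from C to M is possible iff C is an ancestor of M.
Ancestors of M: {F, M, O}.
C is not among them, so fast-forward is not possible.

No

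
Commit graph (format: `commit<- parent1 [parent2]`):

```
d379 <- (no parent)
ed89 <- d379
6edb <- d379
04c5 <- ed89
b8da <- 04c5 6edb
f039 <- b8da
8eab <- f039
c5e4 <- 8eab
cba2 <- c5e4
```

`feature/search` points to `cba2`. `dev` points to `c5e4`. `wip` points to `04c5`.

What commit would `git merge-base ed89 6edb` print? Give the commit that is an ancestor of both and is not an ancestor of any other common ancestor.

Ancestors of ed89: {d379, ed89}.
Ancestors of 6edb: {6edb, d379}.
Common ancestors: {d379}.
The only common ancestor is d379, so it is the merge base.

d379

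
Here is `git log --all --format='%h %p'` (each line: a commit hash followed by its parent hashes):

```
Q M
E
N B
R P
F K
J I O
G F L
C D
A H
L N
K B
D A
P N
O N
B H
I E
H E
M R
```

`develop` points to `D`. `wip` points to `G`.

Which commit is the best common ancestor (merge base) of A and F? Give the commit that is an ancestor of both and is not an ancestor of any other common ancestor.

Ancestors of A: {A, E, H}.
Ancestors of F: {B, E, F, H, K}.
Common ancestors: {E, H}.
Among these, H is not an ancestor of any other common ancestor — it is the merge base.

H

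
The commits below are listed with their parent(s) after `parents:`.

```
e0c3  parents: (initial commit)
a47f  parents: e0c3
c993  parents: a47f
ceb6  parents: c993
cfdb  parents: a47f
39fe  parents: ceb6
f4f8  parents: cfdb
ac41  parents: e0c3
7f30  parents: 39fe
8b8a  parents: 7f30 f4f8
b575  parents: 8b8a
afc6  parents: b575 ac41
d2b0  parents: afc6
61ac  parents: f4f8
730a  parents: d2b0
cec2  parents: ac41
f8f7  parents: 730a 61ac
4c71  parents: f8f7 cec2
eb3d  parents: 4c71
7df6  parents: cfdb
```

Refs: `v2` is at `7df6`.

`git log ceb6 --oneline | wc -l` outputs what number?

4

Walking parent pointers from ceb6: reachable set = {a47f, c993, ceb6, e0c3}.
That is 4 commits.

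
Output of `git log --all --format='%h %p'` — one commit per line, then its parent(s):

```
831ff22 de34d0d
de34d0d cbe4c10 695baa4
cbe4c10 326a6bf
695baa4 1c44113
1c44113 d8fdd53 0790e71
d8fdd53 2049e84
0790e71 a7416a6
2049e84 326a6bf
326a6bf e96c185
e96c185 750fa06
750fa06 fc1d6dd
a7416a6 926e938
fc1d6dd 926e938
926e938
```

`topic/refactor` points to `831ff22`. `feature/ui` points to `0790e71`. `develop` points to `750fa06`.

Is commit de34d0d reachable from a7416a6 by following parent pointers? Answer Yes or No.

No

Ancestors of a7416a6: {926e938, a7416a6}.
de34d0d is not in that set, so it is not an ancestor of a7416a6.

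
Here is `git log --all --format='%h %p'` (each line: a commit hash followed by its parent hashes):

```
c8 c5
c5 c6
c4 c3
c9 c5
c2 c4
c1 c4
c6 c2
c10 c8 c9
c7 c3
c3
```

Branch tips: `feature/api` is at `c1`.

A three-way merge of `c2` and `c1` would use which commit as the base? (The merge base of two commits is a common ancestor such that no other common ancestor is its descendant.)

Ancestors of c2: {c2, c3, c4}.
Ancestors of c1: {c1, c3, c4}.
Common ancestors: {c3, c4}.
Among these, c4 is not an ancestor of any other common ancestor — it is the merge base.

c4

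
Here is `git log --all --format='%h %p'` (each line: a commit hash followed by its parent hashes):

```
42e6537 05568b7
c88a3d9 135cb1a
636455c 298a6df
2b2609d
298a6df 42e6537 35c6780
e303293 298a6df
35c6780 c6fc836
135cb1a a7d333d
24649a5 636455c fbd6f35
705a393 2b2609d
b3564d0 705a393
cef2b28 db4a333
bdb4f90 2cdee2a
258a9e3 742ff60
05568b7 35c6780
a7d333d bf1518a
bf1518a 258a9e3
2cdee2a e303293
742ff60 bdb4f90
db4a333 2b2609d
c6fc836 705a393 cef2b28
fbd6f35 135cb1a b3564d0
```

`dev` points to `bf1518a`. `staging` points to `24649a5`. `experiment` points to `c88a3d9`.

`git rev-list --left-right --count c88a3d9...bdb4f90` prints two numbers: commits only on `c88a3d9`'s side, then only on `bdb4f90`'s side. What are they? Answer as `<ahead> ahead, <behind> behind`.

6 ahead, 0 behind

Reachable from c88a3d9: {05568b7, 135cb1a, 258a9e3, 298a6df, 2b2609d, 2cdee2a, 35c6780, 42e6537, 705a393, 742ff60, a7d333d, bdb4f90, bf1518a, c6fc836, c88a3d9, cef2b28, db4a333, e303293}.
Reachable from bdb4f90: {05568b7, 298a6df, 2b2609d, 2cdee2a, 35c6780, 42e6537, 705a393, bdb4f90, c6fc836, cef2b28, db4a333, e303293}.
Only in c88a3d9's history (ahead): {135cb1a, 258a9e3, 742ff60, a7d333d, bf1518a, c88a3d9} — 6.
Only in bdb4f90's history (behind): {} — 0.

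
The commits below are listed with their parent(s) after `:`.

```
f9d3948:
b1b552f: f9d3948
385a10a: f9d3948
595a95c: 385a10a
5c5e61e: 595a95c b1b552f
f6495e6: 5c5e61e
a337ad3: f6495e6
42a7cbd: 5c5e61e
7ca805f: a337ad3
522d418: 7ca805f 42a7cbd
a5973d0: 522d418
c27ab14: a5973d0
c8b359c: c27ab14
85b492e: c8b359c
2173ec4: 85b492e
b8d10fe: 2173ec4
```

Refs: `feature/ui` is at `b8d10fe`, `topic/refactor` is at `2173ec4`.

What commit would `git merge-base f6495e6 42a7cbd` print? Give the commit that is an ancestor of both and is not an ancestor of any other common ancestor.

Ancestors of f6495e6: {385a10a, 595a95c, 5c5e61e, b1b552f, f6495e6, f9d3948}.
Ancestors of 42a7cbd: {385a10a, 42a7cbd, 595a95c, 5c5e61e, b1b552f, f9d3948}.
Common ancestors: {385a10a, 595a95c, 5c5e61e, b1b552f, f9d3948}.
Among these, 5c5e61e is not an ancestor of any other common ancestor — it is the merge base.

5c5e61e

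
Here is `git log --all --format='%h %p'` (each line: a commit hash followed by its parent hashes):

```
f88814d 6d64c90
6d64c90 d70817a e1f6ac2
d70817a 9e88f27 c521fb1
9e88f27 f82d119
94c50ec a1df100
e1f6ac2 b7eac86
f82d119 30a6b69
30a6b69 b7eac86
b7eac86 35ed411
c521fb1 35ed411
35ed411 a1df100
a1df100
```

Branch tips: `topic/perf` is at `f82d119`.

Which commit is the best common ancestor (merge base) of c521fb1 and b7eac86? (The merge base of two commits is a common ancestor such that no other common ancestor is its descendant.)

Ancestors of c521fb1: {35ed411, a1df100, c521fb1}.
Ancestors of b7eac86: {35ed411, a1df100, b7eac86}.
Common ancestors: {35ed411, a1df100}.
Among these, 35ed411 is not an ancestor of any other common ancestor — it is the merge base.

35ed411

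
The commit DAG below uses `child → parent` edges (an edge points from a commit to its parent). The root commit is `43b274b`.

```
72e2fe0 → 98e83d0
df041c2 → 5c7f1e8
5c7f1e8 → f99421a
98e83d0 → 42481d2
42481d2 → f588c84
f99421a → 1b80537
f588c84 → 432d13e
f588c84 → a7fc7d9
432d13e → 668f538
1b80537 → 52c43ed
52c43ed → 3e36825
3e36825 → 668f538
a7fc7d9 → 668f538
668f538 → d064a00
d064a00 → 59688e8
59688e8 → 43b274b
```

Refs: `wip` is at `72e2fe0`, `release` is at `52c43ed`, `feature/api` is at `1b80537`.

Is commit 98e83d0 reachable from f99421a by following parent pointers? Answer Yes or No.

Ancestors of f99421a: {1b80537, 3e36825, 43b274b, 52c43ed, 59688e8, 668f538, d064a00, f99421a}.
98e83d0 is not in that set, so it is not an ancestor of f99421a.

No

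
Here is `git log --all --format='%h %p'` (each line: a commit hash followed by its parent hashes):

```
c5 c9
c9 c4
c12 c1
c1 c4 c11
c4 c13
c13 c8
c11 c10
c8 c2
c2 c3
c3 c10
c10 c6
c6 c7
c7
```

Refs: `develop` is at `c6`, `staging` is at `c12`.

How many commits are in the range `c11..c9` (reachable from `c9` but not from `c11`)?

6

Reachable from c9: {c10, c13, c2, c3, c4, c6, c7, c8, c9}.
Reachable from c11: {c10, c11, c6, c7}.
In c9's history but not c11's: {c13, c2, c3, c4, c8, c9} — 6 commits.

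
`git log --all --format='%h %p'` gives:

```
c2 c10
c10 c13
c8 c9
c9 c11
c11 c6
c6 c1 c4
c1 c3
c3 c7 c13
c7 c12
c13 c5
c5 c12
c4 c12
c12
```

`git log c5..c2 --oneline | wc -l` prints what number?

Reachable from c2: {c10, c12, c13, c2, c5}.
Reachable from c5: {c12, c5}.
In c2's history but not c5's: {c10, c13, c2} — 3 commits.

3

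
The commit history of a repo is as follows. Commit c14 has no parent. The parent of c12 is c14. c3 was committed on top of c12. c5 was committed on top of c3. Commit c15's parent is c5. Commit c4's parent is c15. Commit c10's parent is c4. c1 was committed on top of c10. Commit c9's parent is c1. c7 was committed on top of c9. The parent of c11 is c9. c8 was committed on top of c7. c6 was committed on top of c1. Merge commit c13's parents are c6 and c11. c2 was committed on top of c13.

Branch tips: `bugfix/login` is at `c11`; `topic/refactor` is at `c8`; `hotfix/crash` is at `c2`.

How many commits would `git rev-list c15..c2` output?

8

Reachable from c2: {c1, c10, c11, c12, c13, c14, c15, c2, c3, c4, c5, c6, c9}.
Reachable from c15: {c12, c14, c15, c3, c5}.
In c2's history but not c15's: {c1, c10, c11, c13, c2, c4, c6, c9} — 8 commits.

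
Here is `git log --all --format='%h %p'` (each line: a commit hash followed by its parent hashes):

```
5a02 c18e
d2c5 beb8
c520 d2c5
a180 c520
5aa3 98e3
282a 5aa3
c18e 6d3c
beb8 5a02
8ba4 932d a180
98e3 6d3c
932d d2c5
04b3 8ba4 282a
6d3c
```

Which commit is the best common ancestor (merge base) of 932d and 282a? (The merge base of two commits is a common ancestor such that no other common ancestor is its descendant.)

Ancestors of 932d: {5a02, 6d3c, 932d, beb8, c18e, d2c5}.
Ancestors of 282a: {282a, 5aa3, 6d3c, 98e3}.
Common ancestors: {6d3c}.
The only common ancestor is 6d3c, so it is the merge base.

6d3c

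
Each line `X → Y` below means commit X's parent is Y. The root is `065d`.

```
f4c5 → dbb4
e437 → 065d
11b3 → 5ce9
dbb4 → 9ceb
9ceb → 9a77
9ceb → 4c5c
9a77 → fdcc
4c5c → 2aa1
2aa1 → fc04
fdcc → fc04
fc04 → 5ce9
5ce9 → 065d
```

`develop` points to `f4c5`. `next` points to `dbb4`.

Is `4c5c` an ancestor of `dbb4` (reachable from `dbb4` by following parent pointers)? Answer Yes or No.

Yes

Ancestors of dbb4 (commits reachable by following parents): {065d, 2aa1, 4c5c, 5ce9, 9a77, 9ceb, dbb4, fc04, fdcc}.
4c5c is in that set, so it is an ancestor of dbb4.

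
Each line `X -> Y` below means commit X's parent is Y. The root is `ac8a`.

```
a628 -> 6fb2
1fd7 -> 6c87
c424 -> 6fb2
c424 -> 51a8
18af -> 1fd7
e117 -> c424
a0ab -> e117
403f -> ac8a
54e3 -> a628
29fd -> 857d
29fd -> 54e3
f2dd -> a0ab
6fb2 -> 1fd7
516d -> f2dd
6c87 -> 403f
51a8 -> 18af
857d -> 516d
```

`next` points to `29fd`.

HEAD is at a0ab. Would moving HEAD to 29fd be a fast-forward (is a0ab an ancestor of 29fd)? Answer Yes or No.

A fast-forward from a0ab to 29fd is possible iff a0ab is an ancestor of 29fd.
Ancestors of 29fd: {18af, 1fd7, 29fd, 403f, 516d, 51a8, 54e3, 6c87, 6fb2, 857d, a0ab, a628, ac8a, c424, e117, f2dd}.
a0ab is among them, so fast-forward is possible.

Yes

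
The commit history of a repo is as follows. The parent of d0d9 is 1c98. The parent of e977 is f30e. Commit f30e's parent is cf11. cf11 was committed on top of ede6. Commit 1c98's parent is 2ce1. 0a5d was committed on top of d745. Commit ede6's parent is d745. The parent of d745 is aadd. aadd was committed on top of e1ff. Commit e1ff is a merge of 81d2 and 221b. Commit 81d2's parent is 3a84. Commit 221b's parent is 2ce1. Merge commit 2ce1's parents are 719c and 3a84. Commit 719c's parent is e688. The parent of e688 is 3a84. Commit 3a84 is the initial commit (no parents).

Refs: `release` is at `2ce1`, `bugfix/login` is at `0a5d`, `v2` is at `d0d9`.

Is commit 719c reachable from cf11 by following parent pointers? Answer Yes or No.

Yes

Ancestors of cf11 (commits reachable by following parents): {221b, 2ce1, 3a84, 719c, 81d2, aadd, cf11, d745, e1ff, e688, ede6}.
719c is in that set, so it is an ancestor of cf11.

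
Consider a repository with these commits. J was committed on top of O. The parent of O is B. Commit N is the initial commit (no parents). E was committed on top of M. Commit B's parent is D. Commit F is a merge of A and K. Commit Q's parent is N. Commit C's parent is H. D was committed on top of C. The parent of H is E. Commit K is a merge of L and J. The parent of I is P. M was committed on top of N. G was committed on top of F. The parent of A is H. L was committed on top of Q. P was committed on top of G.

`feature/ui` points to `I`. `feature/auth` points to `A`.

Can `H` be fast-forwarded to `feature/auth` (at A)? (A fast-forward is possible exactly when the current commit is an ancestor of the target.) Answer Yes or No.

A fast-forward from H to A is possible iff H is an ancestor of A.
Ancestors of A: {A, E, H, M, N}.
H is among them, so fast-forward is possible.

Yes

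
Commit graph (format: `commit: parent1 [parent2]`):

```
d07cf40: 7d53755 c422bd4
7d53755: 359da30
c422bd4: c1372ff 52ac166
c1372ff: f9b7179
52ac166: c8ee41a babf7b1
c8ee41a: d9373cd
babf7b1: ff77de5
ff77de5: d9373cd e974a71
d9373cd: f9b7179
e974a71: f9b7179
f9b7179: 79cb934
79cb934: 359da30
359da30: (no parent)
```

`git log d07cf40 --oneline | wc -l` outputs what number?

Walking parent pointers from d07cf40: reachable set = {359da30, 52ac166, 79cb934, 7d53755, babf7b1, c1372ff, c422bd4, c8ee41a, d07cf40, d9373cd, e974a71, f9b7179, ff77de5}.
That is 13 commits.

13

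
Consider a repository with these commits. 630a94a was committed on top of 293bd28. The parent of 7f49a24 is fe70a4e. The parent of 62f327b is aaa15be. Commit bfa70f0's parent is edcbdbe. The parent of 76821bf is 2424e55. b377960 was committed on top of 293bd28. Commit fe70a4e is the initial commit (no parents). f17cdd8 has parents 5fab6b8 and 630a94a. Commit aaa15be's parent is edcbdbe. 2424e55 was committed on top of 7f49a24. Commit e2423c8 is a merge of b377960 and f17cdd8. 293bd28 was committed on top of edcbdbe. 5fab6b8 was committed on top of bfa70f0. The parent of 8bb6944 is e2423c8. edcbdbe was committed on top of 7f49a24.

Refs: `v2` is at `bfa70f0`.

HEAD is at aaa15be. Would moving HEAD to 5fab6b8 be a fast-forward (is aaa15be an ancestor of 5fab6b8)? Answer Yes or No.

No

A fast-forward from aaa15be to 5fab6b8 is possible iff aaa15be is an ancestor of 5fab6b8.
Ancestors of 5fab6b8: {5fab6b8, 7f49a24, bfa70f0, edcbdbe, fe70a4e}.
aaa15be is not among them, so fast-forward is not possible.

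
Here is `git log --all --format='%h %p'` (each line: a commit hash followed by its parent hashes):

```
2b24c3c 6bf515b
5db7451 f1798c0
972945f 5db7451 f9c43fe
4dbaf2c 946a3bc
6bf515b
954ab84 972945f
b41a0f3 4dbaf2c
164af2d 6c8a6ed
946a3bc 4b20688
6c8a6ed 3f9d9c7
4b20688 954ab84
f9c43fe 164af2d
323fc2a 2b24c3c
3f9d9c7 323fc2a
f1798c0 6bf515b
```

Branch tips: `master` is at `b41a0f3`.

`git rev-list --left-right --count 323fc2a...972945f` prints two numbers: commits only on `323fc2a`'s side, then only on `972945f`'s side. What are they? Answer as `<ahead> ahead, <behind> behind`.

Reachable from 323fc2a: {2b24c3c, 323fc2a, 6bf515b}.
Reachable from 972945f: {164af2d, 2b24c3c, 323fc2a, 3f9d9c7, 5db7451, 6bf515b, 6c8a6ed, 972945f, f1798c0, f9c43fe}.
Only in 323fc2a's history (ahead): {} — 0.
Only in 972945f's history (behind): {164af2d, 3f9d9c7, 5db7451, 6c8a6ed, 972945f, f1798c0, f9c43fe} — 7.

0 ahead, 7 behind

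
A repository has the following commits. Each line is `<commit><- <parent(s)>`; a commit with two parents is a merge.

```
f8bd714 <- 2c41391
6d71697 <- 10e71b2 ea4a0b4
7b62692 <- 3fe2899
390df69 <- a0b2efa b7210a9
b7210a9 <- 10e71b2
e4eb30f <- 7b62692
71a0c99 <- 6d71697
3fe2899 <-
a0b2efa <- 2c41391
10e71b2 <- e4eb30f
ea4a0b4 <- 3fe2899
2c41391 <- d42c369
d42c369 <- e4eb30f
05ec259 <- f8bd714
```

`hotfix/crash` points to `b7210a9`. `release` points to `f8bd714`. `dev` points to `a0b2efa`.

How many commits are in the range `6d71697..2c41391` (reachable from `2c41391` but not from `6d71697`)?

Reachable from 2c41391: {2c41391, 3fe2899, 7b62692, d42c369, e4eb30f}.
Reachable from 6d71697: {10e71b2, 3fe2899, 6d71697, 7b62692, e4eb30f, ea4a0b4}.
In 2c41391's history but not 6d71697's: {2c41391, d42c369} — 2 commits.

2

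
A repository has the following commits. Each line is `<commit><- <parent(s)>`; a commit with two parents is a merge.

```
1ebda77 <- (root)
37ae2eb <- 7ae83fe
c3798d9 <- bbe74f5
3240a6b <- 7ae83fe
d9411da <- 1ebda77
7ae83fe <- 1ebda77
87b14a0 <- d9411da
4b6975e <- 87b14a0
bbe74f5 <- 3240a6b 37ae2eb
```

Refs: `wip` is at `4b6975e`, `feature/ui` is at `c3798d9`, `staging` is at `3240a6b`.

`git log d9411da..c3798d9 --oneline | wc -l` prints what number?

Reachable from c3798d9: {1ebda77, 3240a6b, 37ae2eb, 7ae83fe, bbe74f5, c3798d9}.
Reachable from d9411da: {1ebda77, d9411da}.
In c3798d9's history but not d9411da's: {3240a6b, 37ae2eb, 7ae83fe, bbe74f5, c3798d9} — 5 commits.

5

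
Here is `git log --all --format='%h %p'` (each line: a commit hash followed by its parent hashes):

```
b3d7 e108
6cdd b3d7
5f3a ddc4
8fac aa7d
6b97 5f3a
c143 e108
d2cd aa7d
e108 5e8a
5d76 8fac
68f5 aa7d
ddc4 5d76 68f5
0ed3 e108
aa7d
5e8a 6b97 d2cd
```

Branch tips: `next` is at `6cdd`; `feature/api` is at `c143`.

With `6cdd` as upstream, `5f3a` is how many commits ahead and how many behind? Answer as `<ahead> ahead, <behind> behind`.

Reachable from 5f3a: {5d76, 5f3a, 68f5, 8fac, aa7d, ddc4}.
Reachable from 6cdd: {5d76, 5e8a, 5f3a, 68f5, 6b97, 6cdd, 8fac, aa7d, b3d7, d2cd, ddc4, e108}.
Only in 5f3a's history (ahead): {} — 0.
Only in 6cdd's history (behind): {5e8a, 6b97, 6cdd, b3d7, d2cd, e108} — 6.

0 ahead, 6 behind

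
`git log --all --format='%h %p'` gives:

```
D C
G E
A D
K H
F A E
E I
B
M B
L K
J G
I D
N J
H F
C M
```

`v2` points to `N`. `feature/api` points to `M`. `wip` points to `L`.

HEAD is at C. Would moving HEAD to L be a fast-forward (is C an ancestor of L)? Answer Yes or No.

A fast-forward from C to L is possible iff C is an ancestor of L.
Ancestors of L: {A, B, C, D, E, F, H, I, K, L, M}.
C is among them, so fast-forward is possible.

Yes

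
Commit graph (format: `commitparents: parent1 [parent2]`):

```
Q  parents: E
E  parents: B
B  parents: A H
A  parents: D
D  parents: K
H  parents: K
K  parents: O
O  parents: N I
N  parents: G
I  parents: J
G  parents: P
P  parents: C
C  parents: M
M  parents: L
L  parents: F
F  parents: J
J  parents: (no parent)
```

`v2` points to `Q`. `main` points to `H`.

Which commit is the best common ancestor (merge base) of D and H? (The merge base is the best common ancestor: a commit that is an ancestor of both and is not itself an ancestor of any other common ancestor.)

K

Ancestors of D: {C, D, F, G, I, J, K, L, M, N, O, P}.
Ancestors of H: {C, F, G, H, I, J, K, L, M, N, O, P}.
Common ancestors: {C, F, G, I, J, K, L, M, N, O, P}.
Among these, K is not an ancestor of any other common ancestor — it is the merge base.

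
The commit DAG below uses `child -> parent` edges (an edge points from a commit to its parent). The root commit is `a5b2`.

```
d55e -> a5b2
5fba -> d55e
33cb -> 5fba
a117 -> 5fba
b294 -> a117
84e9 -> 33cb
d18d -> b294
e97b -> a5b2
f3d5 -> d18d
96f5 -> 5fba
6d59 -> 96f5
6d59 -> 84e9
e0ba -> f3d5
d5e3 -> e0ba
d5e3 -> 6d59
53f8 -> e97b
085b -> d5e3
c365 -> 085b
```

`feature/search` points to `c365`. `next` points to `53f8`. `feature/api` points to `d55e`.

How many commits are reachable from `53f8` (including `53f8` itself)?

3

Walking parent pointers from 53f8: reachable set = {53f8, a5b2, e97b}.
That is 3 commits.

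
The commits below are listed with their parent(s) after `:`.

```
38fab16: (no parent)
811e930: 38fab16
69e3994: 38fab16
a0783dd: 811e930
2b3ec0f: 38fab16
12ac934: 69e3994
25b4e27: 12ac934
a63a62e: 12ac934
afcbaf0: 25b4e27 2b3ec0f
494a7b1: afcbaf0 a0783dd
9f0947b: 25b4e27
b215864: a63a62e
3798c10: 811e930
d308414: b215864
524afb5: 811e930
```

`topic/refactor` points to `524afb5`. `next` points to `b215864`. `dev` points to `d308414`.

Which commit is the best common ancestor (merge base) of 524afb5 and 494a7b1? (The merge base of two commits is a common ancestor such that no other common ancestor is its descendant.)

Ancestors of 524afb5: {38fab16, 524afb5, 811e930}.
Ancestors of 494a7b1: {12ac934, 25b4e27, 2b3ec0f, 38fab16, 494a7b1, 69e3994, 811e930, a0783dd, afcbaf0}.
Common ancestors: {38fab16, 811e930}.
Among these, 811e930 is not an ancestor of any other common ancestor — it is the merge base.

811e930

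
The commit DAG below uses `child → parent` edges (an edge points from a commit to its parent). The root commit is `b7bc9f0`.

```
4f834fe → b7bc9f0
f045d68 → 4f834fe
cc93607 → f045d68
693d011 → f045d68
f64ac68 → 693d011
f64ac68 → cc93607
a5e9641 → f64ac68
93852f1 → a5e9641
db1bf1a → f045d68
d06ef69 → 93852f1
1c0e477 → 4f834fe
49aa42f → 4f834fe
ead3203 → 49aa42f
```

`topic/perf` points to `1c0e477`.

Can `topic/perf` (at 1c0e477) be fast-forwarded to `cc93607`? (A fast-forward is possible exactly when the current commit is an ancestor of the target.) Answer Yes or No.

A fast-forward from 1c0e477 to cc93607 is possible iff 1c0e477 is an ancestor of cc93607.
Ancestors of cc93607: {4f834fe, b7bc9f0, cc93607, f045d68}.
1c0e477 is not among them, so fast-forward is not possible.

No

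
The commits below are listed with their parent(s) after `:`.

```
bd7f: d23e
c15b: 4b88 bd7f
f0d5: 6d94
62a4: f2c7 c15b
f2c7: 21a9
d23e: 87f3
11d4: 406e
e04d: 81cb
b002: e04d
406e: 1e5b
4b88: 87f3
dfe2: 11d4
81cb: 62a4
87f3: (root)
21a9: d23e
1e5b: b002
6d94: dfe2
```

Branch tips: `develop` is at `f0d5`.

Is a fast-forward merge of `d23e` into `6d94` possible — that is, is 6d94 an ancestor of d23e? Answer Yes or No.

A fast-forward from 6d94 to d23e is possible iff 6d94 is an ancestor of d23e.
Ancestors of d23e: {87f3, d23e}.
6d94 is not among them, so fast-forward is not possible.

No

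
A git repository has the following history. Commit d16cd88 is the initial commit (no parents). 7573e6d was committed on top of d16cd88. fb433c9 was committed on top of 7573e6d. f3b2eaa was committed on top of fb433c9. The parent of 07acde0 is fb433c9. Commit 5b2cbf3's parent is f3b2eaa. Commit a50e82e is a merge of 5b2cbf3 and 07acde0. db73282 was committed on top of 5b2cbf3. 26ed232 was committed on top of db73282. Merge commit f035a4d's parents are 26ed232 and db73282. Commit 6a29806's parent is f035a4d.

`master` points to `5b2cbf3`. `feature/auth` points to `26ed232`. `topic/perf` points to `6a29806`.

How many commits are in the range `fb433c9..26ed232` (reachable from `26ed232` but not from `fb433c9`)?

Reachable from 26ed232: {26ed232, 5b2cbf3, 7573e6d, d16cd88, db73282, f3b2eaa, fb433c9}.
Reachable from fb433c9: {7573e6d, d16cd88, fb433c9}.
In 26ed232's history but not fb433c9's: {26ed232, 5b2cbf3, db73282, f3b2eaa} — 4 commits.

4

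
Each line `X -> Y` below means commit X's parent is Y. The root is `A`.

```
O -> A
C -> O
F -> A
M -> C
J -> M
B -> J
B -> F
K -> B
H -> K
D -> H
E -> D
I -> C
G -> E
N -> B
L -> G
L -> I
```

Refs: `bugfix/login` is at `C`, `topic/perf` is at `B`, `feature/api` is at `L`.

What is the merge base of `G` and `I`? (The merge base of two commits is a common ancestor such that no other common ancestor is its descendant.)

Ancestors of G: {A, B, C, D, E, F, G, H, J, K, M, O}.
Ancestors of I: {A, C, I, O}.
Common ancestors: {A, C, O}.
Among these, C is not an ancestor of any other common ancestor — it is the merge base.

C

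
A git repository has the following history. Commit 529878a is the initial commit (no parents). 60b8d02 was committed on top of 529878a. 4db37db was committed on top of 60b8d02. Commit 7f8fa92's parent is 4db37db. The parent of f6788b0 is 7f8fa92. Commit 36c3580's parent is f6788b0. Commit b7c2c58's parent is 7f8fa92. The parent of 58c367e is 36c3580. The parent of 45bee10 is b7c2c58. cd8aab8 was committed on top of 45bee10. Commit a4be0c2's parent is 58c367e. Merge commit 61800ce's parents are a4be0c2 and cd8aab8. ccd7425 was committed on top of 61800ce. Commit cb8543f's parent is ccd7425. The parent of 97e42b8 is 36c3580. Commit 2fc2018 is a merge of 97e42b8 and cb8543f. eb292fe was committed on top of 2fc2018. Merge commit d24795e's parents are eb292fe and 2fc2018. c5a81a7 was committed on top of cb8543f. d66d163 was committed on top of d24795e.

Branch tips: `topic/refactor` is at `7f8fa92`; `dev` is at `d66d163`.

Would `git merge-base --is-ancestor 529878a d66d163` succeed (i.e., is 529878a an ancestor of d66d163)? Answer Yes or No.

Ancestors of d66d163 (commits reachable by following parents): {2fc2018, 36c3580, 45bee10, 4db37db, 529878a, 58c367e, 60b8d02, 61800ce, 7f8fa92, 97e42b8, a4be0c2, b7c2c58, cb8543f, ccd7425, cd8aab8, d24795e, d66d163, eb292fe, f6788b0}.
529878a is in that set, so it is an ancestor of d66d163.

Yes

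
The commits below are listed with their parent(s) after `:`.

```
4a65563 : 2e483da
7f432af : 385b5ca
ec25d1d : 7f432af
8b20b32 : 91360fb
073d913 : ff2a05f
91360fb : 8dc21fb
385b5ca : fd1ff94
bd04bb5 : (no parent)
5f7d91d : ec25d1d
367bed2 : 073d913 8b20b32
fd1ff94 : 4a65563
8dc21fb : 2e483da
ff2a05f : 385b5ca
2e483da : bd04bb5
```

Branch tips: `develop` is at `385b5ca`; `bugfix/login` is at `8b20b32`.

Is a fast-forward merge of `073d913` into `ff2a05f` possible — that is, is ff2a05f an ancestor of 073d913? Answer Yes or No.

Yes

A fast-forward from ff2a05f to 073d913 is possible iff ff2a05f is an ancestor of 073d913.
Ancestors of 073d913: {073d913, 2e483da, 385b5ca, 4a65563, bd04bb5, fd1ff94, ff2a05f}.
ff2a05f is among them, so fast-forward is possible.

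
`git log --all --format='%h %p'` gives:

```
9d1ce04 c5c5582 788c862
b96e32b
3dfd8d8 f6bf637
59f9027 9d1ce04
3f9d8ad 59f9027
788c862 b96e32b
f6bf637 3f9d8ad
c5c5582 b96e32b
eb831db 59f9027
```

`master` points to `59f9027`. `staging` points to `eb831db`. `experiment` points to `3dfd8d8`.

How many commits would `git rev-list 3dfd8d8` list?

8

Walking parent pointers from 3dfd8d8: reachable set = {3dfd8d8, 3f9d8ad, 59f9027, 788c862, 9d1ce04, b96e32b, c5c5582, f6bf637}.
That is 8 commits.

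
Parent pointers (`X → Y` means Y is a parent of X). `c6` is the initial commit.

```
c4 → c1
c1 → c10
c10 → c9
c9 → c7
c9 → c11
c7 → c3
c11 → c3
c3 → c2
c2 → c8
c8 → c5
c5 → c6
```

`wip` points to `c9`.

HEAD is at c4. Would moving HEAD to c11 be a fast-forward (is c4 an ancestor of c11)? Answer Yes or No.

No

A fast-forward from c4 to c11 is possible iff c4 is an ancestor of c11.
Ancestors of c11: {c11, c2, c3, c5, c6, c8}.
c4 is not among them, so fast-forward is not possible.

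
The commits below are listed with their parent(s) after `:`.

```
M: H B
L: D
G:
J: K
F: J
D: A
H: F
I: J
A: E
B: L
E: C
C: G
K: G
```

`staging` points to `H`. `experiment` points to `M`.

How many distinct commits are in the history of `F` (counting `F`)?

4

Walking parent pointers from F: reachable set = {F, G, J, K}.
That is 4 commits.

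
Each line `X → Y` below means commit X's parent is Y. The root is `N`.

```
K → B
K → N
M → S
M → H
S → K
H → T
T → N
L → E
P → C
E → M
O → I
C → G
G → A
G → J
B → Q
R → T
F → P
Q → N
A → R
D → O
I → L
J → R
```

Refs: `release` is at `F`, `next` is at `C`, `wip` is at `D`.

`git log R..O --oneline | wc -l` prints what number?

10

Reachable from O: {B, E, H, I, K, L, M, N, O, Q, S, T}.
Reachable from R: {N, R, T}.
In O's history but not R's: {B, E, H, I, K, L, M, O, Q, S} — 10 commits.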